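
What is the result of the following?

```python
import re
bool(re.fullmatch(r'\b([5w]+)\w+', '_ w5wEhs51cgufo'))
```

False

Pattern: a word boundary (`\b`, zero-width); then one or more of one of [5w] (captured); then one or more of a word character.
`fullmatch` succeeds only if the pattern covers the string from start to end.
Here there's no way to consume every character, so the call returns None, and `bool(None)` is False.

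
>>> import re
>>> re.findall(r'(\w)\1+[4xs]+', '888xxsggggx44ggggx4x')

['8', 'g', 'g']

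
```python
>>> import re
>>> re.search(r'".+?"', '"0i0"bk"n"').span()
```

With the lazy modifier that quantifier settles for the fewest repetitions that let the rest of the pattern succeed (the atoms after it are unaffected and can still be greedy).
`re.search` tries every starting position until one works.
The match spans [0:5] → '"0i0"'.

(0, 5)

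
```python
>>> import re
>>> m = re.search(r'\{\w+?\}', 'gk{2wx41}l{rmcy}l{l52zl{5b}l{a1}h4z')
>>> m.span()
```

Unlike `match`, `search` isn't anchored — it looks for the pattern anywhere in the string.
The match spans [2:9] → '{2wx41}'.

(2, 9)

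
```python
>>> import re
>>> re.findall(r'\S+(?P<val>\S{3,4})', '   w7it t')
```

This matches one or more of a non-whitespace character; then 3 to 4 of a non-whitespace character (captured as 'val').
Scanning left to right: at [3:7] match 'w7it', group 1 = '7it'.
Because there's exactly one group, `findall` drops the full match and keeps group 1 from the one hit.

['7it']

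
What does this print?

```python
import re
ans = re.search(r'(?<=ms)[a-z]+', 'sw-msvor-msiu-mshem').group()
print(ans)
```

Lookahead/lookbehind check context without consuming it, so the matched span excludes the asserted characters.
The match spans [5:8] → 'vor'.

vor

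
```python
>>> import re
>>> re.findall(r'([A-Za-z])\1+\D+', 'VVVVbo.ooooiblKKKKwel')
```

['V']

`\1` has to match the exact text group 1 already captured.
Matches: at [0:21] match 'VVVVbo.ooooiblKKKKwel', group 1 = 'V'.
One capturing group, so `findall` returns just the captured substring from the one match — 1 in all.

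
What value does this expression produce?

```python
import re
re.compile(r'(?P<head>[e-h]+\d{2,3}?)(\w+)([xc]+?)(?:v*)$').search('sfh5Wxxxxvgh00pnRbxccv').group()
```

The pattern matches one or more of a character in [e-h], then 2 to 3 of a digit (lazy) (captured as 'head'); then one or more of a word character (captured); then one or more of one of [xc] (lazy) (captured); then zero or more of a literal 'v' (non-capturing group); then anchored at the end.
`re.search` scans for the first position where the pattern succeeds.
The match spans [10:22] → 'gh00pnRbxccv'.
Captured: group 1 = 'gh00', group 2 = 'pnRbxc', group 3 = 'c'.

'gh00pnRbxccv'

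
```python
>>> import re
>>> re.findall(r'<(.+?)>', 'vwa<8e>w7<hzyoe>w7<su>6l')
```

A non-greedy quantifier consumes as few characters as it can — just enough that the remainder of the pattern still matches from where it stops; whatever follows it matches normally.
Because there's exactly one group, `findall` drops the full match and keeps group 1 from each hit.

['8e', 'hzyoe', 'su']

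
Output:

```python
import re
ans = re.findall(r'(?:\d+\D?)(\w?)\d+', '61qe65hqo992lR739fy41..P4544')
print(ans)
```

The pattern matches one or more of a digit, then optionally a non-digit (non-capturing group); then optionally a word character (captured); then one or more of a digit.
Scanning left to right: at [0:6] match '61qe65', group 1 = 'e'; at [9:17] match '992lR739', group 1 = 'R'; at [19:21] match '41', group 1 = ''; at [24:28] match '4544', group 1 = ''.
`findall` collects group 1 from each match (4 total).

['e', 'R', '', '']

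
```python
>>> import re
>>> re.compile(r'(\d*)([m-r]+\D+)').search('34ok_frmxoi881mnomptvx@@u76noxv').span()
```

(0, 11)

The match spans [0:11] → '34ok_frmxoi'.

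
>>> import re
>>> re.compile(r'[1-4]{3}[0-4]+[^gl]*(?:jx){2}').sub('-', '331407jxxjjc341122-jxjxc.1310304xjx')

This matches exactly 3 of a character in [1-4]; then one or more of a character in [0-4], then zero or more of any character except [gl], then the literal 'jx' repeated 2 times.
Matches: at [0:23] → '331407jxxjjc341122-jxjx'.
Each match is replaced by '-'.

'-c.1310304xjx'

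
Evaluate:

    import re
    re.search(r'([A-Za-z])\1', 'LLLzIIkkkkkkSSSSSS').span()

`\1` has to match the exact text group 1 already captured.
`re.search` scans for the first position where the pattern succeeds.
The match spans [0:2] → 'LL'.
Captured: group 1 = 'L'.

(0, 2)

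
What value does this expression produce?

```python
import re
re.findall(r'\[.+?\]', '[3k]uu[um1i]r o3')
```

['[3k]', '[um1i]']

A `+?`/`*?`/`{m,n}?` starts at its minimum and grows only as far as needed for what follows to match.
With no groups in the pattern, `findall` gives back each whole match — 2 here.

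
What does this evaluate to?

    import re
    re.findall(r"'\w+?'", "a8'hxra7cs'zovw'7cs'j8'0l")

Since nothing is captured, `findall` lists the 2 matched substrings directly.

["'hxra7cs'", "'7cs'"]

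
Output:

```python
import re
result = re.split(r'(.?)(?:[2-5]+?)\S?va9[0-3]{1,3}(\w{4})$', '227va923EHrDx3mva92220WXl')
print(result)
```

['227va923EHrD', 'x', '0WXl', '']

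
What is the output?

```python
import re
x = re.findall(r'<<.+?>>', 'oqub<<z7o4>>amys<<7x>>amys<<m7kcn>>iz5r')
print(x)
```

['<<z7o4>>', '<<7x>>', '<<m7kcn>>']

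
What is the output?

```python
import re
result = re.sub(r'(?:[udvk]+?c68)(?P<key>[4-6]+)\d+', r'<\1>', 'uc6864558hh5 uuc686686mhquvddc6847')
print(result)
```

The pattern matches one or more of one of [udvk] (lazy), then the literal 'c68' (non-capturing group); then one or more of a character in [4-6] (captured as 'key'); then one or more of a digit.
Matches: at [0:9] → 'uc6864558'; at [13:22] → 'uuc686686'; at [25:34] → 'uvddc6847'.
The replacement refers to a captured group, so each match is rewritten using its own captured text.

<6455>hh5 <66>mhq<4>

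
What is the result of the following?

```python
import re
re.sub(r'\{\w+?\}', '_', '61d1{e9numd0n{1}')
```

'61d1{e9numd0n_'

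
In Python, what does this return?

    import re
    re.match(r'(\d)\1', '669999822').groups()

A backreference is literal: `\1` must see the identical characters the first group matched.
`match` is anchored at position 0; if the pattern doesn't fit there, it returns None.
The match spans [0:2] → '66'.
Captured: group 1 = '6'.

('6',)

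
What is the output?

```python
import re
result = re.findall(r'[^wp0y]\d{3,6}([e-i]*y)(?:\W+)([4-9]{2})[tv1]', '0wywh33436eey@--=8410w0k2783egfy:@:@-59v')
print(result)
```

[('eey', '84'), ('egfy', '59')]

2 groups means each result is a tuple of 2 captured strings — 2 here.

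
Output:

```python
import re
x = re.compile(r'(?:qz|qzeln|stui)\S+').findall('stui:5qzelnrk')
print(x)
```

`findall` yields the raw match text (1 of them) because the pattern has no groups.

['stui:5qzelnrk']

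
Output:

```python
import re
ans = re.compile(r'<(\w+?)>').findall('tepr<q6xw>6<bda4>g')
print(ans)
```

Walking the string: at [4:10] match '<q6xw>', group 1 = 'q6xw'; at [11:17] match '<bda4>', group 1 = 'bda4'.
`findall` collects group 1 from each match (2 total).

['q6xw', 'bda4']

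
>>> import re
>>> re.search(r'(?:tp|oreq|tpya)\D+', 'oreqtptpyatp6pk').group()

'oreqtptpyatp'

`search` walks the string left to right and returns the first match it finds.
The match spans [0:12] → 'oreqtptpyatp'.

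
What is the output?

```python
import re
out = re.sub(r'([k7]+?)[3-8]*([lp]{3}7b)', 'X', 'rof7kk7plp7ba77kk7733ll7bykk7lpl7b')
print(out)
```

This matches one or more of one of [k7] (lazy) (captured); then zero or more of a character in [3-8]; then exactly 3 of one of [lp], then the literal '7b' (captured).
Matches: at [3:12] → '7kk7plp7b'; at [26:34] → 'kk7lpl7b'.
Each match is replaced by 'X'.

rofXa77kk7733ll7byX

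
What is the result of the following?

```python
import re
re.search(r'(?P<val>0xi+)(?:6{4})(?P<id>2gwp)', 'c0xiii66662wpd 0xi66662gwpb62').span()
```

The match spans [15:26] → '0xi66662gwp'.

(15, 26)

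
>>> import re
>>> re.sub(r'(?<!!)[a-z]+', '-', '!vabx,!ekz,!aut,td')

A negative assertion filters positions out without eating any characters.
`sub` substitutes '-' at each match site.

'!v-,!e-,!a-,-'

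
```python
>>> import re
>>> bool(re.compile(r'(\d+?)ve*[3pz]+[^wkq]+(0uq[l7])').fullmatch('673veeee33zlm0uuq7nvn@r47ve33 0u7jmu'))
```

False

`re.fullmatch` is like wrapping the pattern in `^…$` (in single-line mode).
Here the pattern can't cover the whole string, so the call returns None, and `bool(None)` is False.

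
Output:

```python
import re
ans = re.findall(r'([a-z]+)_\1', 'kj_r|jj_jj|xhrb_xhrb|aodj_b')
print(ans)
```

['jj', 'xhrb']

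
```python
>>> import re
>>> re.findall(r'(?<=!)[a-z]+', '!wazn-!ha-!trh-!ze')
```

['wazn', 'ha', 'trh', 'ze']

The positive lookaround only admits positions where the adjacent text matches; those characters stay outside the span.
Matches: at [1:5] → 'wazn'; at [7:9] → 'ha'; at [11:14] → 'trh'; at [16:18] → 'ze'.
With no groups in the pattern, `findall` gives back each whole match — 4 here.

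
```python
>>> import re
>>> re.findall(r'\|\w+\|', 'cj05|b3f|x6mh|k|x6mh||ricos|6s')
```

['|b3f|', '|k|', '|ricos|']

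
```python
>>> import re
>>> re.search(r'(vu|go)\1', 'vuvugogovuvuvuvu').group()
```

'vuvu'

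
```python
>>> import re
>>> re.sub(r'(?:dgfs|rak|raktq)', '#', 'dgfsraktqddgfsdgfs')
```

'##tqd##'

Alternation tries branches left to right and keeps the first one that lets the overall match succeed at that position.
Matches: at [0:4] → 'dgfs'; at [4:7] → 'rak'; at [10:14] → 'dgfs'; at [14:18] → 'dgfs'.
Every occurrence is swapped for '#'.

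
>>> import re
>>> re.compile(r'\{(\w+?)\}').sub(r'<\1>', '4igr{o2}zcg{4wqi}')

'4igr<o2>zcg<4wqi>'

Matches: at [4:8] → '{o2}'; at [11:17] → '{4wqi}'.
The replacement refers to a captured group, so each match is rewritten using its own captured text.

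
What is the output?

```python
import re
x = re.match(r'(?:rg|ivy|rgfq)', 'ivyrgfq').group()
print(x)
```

`re.match` won't scan ahead — the pattern has to work from the very first character.
The match spans [0:3] → 'ivy'.

ivy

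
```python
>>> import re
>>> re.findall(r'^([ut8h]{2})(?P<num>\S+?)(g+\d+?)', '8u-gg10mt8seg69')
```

Pattern: anchored at the start of the string; then exactly 2 of one of [ut8h] (captured); then one or more of a non-whitespace character (lazy) (captured as 'num'); then one or more of a literal 'g', then one or more of a digit (lazy) (captured).
A `+?`/`*?`/`{m,n}?` starts at its minimum and grows only as far as needed for what follows to match.
Matches: at [0:6] match '8u-gg1', groups = ('8u', '-', 'gg1').
With 3 capturing groups, `findall` returns a 3-tuple per match.

[('8u', '-', 'gg1')]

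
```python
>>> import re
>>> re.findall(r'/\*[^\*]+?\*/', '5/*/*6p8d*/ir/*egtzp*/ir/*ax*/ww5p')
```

['/*6p8d*/', '/*egtzp*/', '/*ax*/']

With no groups in the pattern, `findall` gives back each whole match — 3 here.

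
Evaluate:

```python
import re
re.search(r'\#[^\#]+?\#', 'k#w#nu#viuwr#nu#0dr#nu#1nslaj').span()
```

`search` walks the string left to right and returns the first match it finds.
The match spans [1:4] → '#w#'.

(1, 4)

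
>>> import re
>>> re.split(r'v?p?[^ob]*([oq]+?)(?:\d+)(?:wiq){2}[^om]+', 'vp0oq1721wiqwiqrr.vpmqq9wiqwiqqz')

['', 'oq', '', 'q', '']

`re.split` interleaves the captured-group text with the surrounding fragments.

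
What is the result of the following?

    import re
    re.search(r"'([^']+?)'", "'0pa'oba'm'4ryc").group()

Unlike `match`, `search` isn't anchored — it looks for the pattern anywhere in the string.
The match spans [0:5] → "'0pa'".
Captured: group 1 = '0pa'.

"'0pa'"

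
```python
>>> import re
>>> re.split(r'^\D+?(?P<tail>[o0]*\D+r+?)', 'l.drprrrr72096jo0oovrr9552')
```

A `+?`/`*?`/`{m,n}?` starts at its minimum and grows only as far as needed for what follows to match.
The group in the pattern means `split` returns the separators' captures alongside the pieces.

['', '.drprrrr', '72096jo0oovrr9552']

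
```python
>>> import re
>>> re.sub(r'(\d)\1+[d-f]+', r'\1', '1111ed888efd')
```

The backreference `\1` re-matches whatever the first group consumed, character for character.
Matches: at [0:6] → '1111ed'; at [6:12] → '888efd'.
The replacement refers to a captured group, so each match is rewritten using its own captured text.

'18'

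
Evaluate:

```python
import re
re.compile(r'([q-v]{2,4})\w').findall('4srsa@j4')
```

['srs']

One capturing group, so `findall` returns just the captured substring from the one match — 1 in all.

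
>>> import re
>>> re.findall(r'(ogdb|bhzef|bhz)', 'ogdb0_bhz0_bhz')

One capturing group, so `findall` returns just the captured substring from each match — 3 in all.

['ogdb', 'bhz', 'bhz']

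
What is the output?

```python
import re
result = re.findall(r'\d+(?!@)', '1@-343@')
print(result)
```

['34']

The negative lookahead/lookbehind blocks any match where the forbidden context is present.
No capturing groups, so `findall` returns the 1 full match string.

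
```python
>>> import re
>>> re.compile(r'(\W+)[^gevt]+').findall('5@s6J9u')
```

This matches one or more of a non-word character (captured); then one or more of any character except [gevt].
Walking the string: at [1:7] match '@s6J9u', group 1 = '@'.
`findall` collects group 1 from the one match (1 total).

['@']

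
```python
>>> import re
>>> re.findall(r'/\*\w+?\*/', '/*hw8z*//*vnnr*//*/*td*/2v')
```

['/*hw8z*/', '/*vnnr*/', '/*td*/']

Since nothing is captured, `findall` lists the 3 matched substrings directly.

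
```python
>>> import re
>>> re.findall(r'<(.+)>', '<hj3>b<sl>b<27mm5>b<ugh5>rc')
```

Walking the string: at [0:25] match '<hj3>b<sl>b<27mm5>b<ugh5>', group 1 = 'hj3>b<sl>b<27mm5>b<ugh5'.
One capturing group, so `findall` returns just the captured substring from the one match — 1 in all.

['hj3>b<sl>b<27mm5>b<ugh5']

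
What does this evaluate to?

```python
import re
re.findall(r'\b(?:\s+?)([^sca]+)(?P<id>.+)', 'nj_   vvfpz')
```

Pattern: a word boundary (`\b`, zero-width); then one or more of whitespace (lazy) (non-capturing group); then one or more of any character except [sca] (captured); then one or more of any character (captured as 'id').
A non-greedy quantifier consumes as few characters as it can — just enough that the remainder of the pattern still matches from where it stops; whatever follows it matches normally.
Matches: at [3:11] match '   vvfpz', groups = ('  vvfp', 'z').
With 2 capturing groups, `findall` returns a 2-tuple per match.

[('  vvfp', 'z')]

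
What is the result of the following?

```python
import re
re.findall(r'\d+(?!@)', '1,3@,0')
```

['1', '0']

Because the assertion is negative and zero-width, positions next to the forbidden text are skipped.
No capturing groups, so `findall` returns the 2 full match strings.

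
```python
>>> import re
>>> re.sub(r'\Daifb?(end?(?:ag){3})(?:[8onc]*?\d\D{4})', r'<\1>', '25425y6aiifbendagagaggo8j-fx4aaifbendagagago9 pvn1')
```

The pattern matches a non-digit; then the literal 'aif', then optionally a literal 'b'; then the literal 'en', then optionally a literal 'd', then the literal 'ag' repeated 3 times (captured); then zero or more of one of [8onc] (lazy), then a digit, then exactly 4 of a non-digit (non-capturing group).
Matches: at [29:49] → 'aaifbendagagago9 pvn'.
The replacement refers to a captured group, so each match is rewritten using its own captured text.

'25425y6aiifbendagagaggo8j-fx4<endagagag>1'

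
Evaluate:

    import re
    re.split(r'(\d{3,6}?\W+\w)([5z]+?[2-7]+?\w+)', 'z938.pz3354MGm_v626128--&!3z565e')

The pattern matches 3 to 6 of a digit (lazy), then one or more of a non-word character, then a word character (captured); then one or more of one of [5z] (lazy), then one or more of a character in [2-7] (lazy), then one or more of a word character (captured).
Matches to split on: at [1:22] → '938.pz3354MGm_v626128'.
Because the pattern has a capturing group, `split` also inserts each captured text between the pieces.

['z', '938.p', 'z3354MGm_v626128', '--&!3z565e']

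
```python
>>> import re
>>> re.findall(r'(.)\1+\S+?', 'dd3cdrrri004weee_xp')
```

The backreference `\1` re-matches whatever the first group consumed, character for character.
Walking the string: at [0:3] match 'dd3', group 1 = 'd'; at [5:9] match 'rrri', group 1 = 'r'; at [9:12] match '004', group 1 = '0'; at [13:17] match 'eee_', group 1 = 'e'.
One capturing group, so `findall` returns just the captured substring from each match — 4 in all.

['d', 'r', '0', 'e']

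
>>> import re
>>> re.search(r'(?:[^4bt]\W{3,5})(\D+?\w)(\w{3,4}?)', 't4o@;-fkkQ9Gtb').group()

The pattern matches any character except [4bt], then 3 to 5 of a non-word character (non-capturing group); then one or more of a non-digit (lazy), then a word character (captured); then 3 to 4 of a word character (lazy) (captured).
`re.search` tries every starting position until one works.
The match spans [2:11] → 'o@;-fkkQ9'.
Captured: group 1 = 'fk', group 2 = 'kQ9'.

'o@;-fkkQ9'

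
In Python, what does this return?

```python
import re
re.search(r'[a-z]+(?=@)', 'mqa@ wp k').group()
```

Lookahead/lookbehind check context without consuming it, so the matched span excludes the asserted characters.
Unlike `match`, `search` isn't anchored — it looks for the pattern anywhere in the string.
The match spans [0:3] → 'mqa'.

'mqa'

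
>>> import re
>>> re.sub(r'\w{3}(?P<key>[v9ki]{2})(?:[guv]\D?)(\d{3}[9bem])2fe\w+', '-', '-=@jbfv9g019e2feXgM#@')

'-=@-#@'

Pattern: exactly 3 of a word character; then exactly 2 of one of [v9ki] (captured as 'key'); then one of [guv], then optionally a non-digit (non-capturing group); then exactly 3 of a digit, then one of [9bem] (captured); then the literal '2fe', then one or more of a word character.
Matches: at [3:19] → 'jbfv9g019e2feXgM'.
Each match is replaced by '-'.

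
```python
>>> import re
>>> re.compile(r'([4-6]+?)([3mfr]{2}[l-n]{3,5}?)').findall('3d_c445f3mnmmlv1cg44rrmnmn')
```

[('445', 'f3mnm'), ('44', 'rrmnm')]

Pattern: one or more of a character in [4-6] (lazy) (captured); then exactly 2 of one of [3mfr], then 3 to 5 of a character in [l-n] (lazy) (captured).
With the lazy modifier that quantifier settles for the fewest repetitions that let the rest of the pattern succeed (the atoms after it are unaffected and can still be greedy).
Walking the string: at [4:12] match '445f3mnm', groups = ('445', 'f3mnm'); at [18:25] match '44rrmnm', groups = ('44', 'rrmnm').
2 groups means each result is a tuple of 2 captured strings — 2 here.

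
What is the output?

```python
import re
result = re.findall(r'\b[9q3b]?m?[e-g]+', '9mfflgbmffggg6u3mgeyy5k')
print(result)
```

['9mff']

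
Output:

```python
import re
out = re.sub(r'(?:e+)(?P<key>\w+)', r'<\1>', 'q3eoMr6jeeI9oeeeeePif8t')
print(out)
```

The replacement refers to a captured group, so each match is rewritten using its own captured text.

q3<oMr6jeeI9oeeeeePif8t>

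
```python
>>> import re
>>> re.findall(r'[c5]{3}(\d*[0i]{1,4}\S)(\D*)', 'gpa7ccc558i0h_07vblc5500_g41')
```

[('558i0h', '_'), ('00_', 'g')]

2 groups means each result is a tuple of 2 captured strings — 2 here.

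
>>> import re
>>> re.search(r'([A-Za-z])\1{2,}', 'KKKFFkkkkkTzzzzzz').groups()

A backreference is literal: `\1` must see the identical characters the first group matched.
Unlike `match`, `search` isn't anchored — it looks for the pattern anywhere in the string.
The match spans [0:3] → 'KKK'.
Captured: group 1 = 'K'.

('K',)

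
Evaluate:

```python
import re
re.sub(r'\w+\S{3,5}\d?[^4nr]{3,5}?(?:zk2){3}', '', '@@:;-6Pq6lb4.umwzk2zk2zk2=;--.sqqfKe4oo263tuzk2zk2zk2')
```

'@@:;-=;--.'

The pattern matches one or more of a word character, then 3 to 5 of a non-whitespace character; then optionally a digit, then 3 to 5 of any character except [4nr] (lazy), then the literal 'zk2' repeated 3 times.
Matches: at [5:25] → '6Pq6lb4.umwzk2zk2zk2'; at [30:53] → 'sqqfKe4oo263tuzk2zk2zk2'.
Every occurrence is swapped for ''.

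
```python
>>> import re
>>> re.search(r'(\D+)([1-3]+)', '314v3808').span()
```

(3, 5)

The pattern matches one or more of a non-digit (captured); then one or more of a character in [1-3] (captured).
Unlike `match`, `search` isn't anchored — it looks for the pattern anywhere in the string.
The match spans [3:5] → 'v3'.
Captured: group 1 = 'v', group 2 = '3'.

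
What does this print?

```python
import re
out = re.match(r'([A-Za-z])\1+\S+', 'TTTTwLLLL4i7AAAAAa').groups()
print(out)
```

('T',)

The match spans [0:18] → 'TTTTwLLLL4i7AAAAAa'.
Captured: group 1 = 'T'.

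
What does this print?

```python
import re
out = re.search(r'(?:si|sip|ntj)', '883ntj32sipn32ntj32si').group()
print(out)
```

ntj

The match spans [3:6] → 'ntj'.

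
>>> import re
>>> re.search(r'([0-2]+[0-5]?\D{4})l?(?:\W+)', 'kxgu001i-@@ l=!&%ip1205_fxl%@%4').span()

(4, 12)

The match spans [4:12] → '001i-@@ '.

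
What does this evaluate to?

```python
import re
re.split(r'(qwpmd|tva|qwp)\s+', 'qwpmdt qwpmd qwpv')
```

Matches to split on: at [7:13] → 'qwpmd '.
With a capturing group present, the delimiter's captured portion is kept in the result list.

['qwpmdt ', 'qwpmd', 'qwpv']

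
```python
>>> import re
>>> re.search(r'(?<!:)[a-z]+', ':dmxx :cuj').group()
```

The negative lookahead/lookbehind blocks any match where the forbidden context is present.
`re.search` tries every starting position until one works.
The match spans [2:5] → 'mxx'.

'mxx'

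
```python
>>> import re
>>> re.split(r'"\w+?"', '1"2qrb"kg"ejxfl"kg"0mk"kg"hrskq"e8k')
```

Matches to split on: at [1:7] → '"2qrb"'; at [9:16] → '"ejxfl"'; at [18:23] → '"0mk"'; at [25:32] → '"hrskq"'.
Each match becomes a cut point; 5 segments remain.

['1', 'kg', 'kg', 'kg', 'e8k']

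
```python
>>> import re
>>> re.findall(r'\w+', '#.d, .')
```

Pattern: one or more of a word character.
With no groups in the pattern, `findall` gives back each whole match — 1 here.

['d']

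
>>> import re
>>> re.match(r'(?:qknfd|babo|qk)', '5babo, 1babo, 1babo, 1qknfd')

`re.match` won't scan ahead — the pattern has to work from the very first character.
Here position 0 doesn't satisfy it, so the call returns None.

None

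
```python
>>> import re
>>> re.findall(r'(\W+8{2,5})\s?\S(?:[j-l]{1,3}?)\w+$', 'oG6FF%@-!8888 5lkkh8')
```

['%@-!8888']

Because there's exactly one group, `findall` drops the full match and keeps group 1 from the one hit.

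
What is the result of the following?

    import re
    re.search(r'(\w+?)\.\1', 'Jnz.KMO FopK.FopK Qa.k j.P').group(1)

The match spans [8:17] → 'FopK.FopK'.
Captured: group 1 = 'FopK'.

'FopK'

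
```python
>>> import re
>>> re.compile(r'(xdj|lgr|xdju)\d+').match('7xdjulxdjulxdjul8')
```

None

`match` is anchored at position 0; if the pattern doesn't fit there, it returns None.
Here position 0 doesn't satisfy it, so the call returns None.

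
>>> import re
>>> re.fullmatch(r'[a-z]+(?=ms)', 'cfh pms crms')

The lookaround is zero-width — it requires the adjacent text to match without consuming it, so the asserted text isn't part of the match.
`fullmatch` succeeds only if the pattern covers the string from start to end.
Here the pattern can't cover the whole string, so the call returns None.

None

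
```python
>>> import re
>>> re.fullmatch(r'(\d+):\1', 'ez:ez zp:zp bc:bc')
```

For `fullmatch`, every character of the input must be accounted for by the pattern.
Here the pattern can't cover the whole string, so the call returns None.

None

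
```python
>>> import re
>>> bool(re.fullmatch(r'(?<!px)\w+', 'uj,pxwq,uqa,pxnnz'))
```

False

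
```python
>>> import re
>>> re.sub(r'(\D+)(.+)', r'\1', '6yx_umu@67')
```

'6yx_umu@'

Each match is replaced using the text its own group 1 captured.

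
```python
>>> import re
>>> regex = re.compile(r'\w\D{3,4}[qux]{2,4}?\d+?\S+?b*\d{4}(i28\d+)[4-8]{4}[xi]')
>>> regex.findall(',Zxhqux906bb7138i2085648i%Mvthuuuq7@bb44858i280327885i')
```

The pattern matches a word character, then 3 to 4 of a non-digit; then 2 to 4 of one of [qux] (lazy), then one or more of a digit (lazy), then one or more of a non-whitespace character (lazy); then zero or more of the literal 'b', then exactly 4 of a digit; then the literal 'i28', then one or more of a digit (captured); then exactly 4 of a character in [4-8], then one of [xi].
Walking the string: at [1:54] match 'Zxhqux906bb7138i2085648i%Mvthuuuq7@bb44858i280327885i', group 1 = 'i28032'.
With a single group, `findall` returns only what that group captured — 1 item.

['i28032']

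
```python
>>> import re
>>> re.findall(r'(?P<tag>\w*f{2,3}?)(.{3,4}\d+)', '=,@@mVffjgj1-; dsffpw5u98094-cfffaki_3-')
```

This matches zero or more of a word character, then 2 to 3 of the literal 'f' (lazy) (captured as 'tag'); then 3 to 4 of any character, then one or more of a digit (captured).
Scanning left to right: at [4:12] match 'mVffjgj1', groups = ('mVff', 'jgj1'); at [15:28] match 'dsffpw5u98094', groups = ('dsff', 'pw5u98094'); at [29:38] match 'cfffaki_3', groups = ('cfff', 'aki_3').
`findall` packs the 2 group values into a tuple for every match.

[('mVff', 'jgj1'), ('dsff', 'pw5u98094'), ('cfff', 'aki_3')]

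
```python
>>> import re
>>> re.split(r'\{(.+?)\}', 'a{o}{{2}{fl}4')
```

The group in the pattern means `split` returns the separators' captures alongside the pieces.

['a', 'o', '', '{2', '', 'fl', '4']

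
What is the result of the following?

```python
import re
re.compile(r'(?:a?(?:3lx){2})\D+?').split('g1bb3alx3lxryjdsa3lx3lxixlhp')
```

['g1bb3alx3lxryjds', 'xlhp']

With the lazy modifier that quantifier settles for the fewest repetitions that let the rest of the pattern succeed (the atoms after it are unaffected and can still be greedy).
The string is cut at each match, leaving 2 pieces.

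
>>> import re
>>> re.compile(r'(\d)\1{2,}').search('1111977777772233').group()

'1111'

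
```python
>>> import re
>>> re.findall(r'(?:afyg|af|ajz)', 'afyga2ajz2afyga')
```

['afyg', 'ajz', 'afyg']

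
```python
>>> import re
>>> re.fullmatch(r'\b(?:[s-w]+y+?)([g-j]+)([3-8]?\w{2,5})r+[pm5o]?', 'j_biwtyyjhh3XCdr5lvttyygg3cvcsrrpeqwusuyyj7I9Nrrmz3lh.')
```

None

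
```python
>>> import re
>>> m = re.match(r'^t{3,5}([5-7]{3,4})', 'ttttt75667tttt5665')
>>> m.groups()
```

This matches anchored at the start of the string; then 3 to 5 of a literal 't'; then 3 to 4 of a character in [5-7] (captured).
`match` is anchored at position 0; if the pattern doesn't fit there, it returns None.
The match spans [0:9] → 'ttttt7566'.
Captured: group 1 = '7566'.

('7566',)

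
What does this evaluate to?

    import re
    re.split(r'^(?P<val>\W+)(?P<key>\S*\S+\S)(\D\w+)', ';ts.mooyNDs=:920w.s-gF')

The group in the pattern means `split` returns the separators' captures alongside the pieces.

['', ';', 'ts.mooyNDs=:920w.s-', 'gF', '']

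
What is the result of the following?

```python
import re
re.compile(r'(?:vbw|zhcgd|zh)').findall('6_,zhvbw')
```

['zh', 'vbw']

Walking the string: at [3:5] → 'zh'; at [5:8] → 'vbw'.
No capturing groups, so `findall` returns the 2 full match strings.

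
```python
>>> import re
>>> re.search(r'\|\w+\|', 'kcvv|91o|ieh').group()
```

'|91o|'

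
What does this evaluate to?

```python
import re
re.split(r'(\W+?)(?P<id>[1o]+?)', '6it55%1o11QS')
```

Pattern: one or more of a non-word character (lazy) (captured); then one or more of one of [1o] (lazy) (captured as 'id').
With the lazy modifier that quantifier settles for the fewest repetitions that let the rest of the pattern succeed (the atoms after it are unaffected and can still be greedy).
Matches to split on: at [5:7] → '%1'.
`re.split` interleaves the captured-group text with the surrounding fragments.

['6it55', '%', '1', 'o11QS']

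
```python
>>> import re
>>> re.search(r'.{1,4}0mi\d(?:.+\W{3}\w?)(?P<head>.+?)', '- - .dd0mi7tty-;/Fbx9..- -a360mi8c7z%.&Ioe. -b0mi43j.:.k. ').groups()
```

('.',)

This matches 1 to 4 of any character, then the literal '0mi', then a digit; then one or more of any character, then exactly 3 of a non-word character, then optionally a word character (non-capturing group); then one or more of any character (lazy) (captured as 'head').
Unlike `match`, `search` isn't anchored — it looks for the pattern anywhere in the string.
The match spans [3:57] → ' .dd0mi7tty-;/Fbx9..- -a360mi8c7z%.&Ioe. -b0mi43j.:.k.'.
Captured: group 1 = '.'.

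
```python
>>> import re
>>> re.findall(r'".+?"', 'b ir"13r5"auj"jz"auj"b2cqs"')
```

The `?` after the quantifier makes it lazy — it takes as little as possible before letting the rest of the pattern try.
Since nothing is captured, `findall` lists the 3 matched substrings directly.

['"13r5"', '"jz"', '"b2cqs"']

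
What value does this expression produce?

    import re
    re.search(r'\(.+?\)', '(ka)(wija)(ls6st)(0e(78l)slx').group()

A `+?`/`*?`/`{m,n}?` starts at its minimum and grows only as far as needed for what follows to match.
The match spans [0:4] → '(ka)'.

'(ka)'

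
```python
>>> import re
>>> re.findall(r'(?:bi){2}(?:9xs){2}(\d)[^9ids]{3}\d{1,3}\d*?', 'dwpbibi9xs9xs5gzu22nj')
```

The pattern matches the literal 'bi' repeated 2 times, then the literal '9xs' repeated 2 times; then a digit (captured); then exactly 3 of any character except [9ids], then 1 to 3 of a digit, then zero or more of a digit (lazy).
Because there's exactly one group, `findall` drops the full match and keeps group 1 from the one hit.

['5']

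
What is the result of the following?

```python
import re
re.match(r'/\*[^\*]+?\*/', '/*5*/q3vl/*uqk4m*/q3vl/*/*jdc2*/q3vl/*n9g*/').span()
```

(0, 5)

`re.match` won't scan ahead — the pattern has to work from the very first character.
The match spans [0:5] → '/*5*/'.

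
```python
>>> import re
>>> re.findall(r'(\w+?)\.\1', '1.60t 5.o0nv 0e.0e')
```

A backreference is literal: `\1` must see the identical characters the first group matched.
Matches: at [13:18] match '0e.0e', group 1 = '0e'.
Because there's exactly one group, `findall` drops the full match and keeps group 1 from the one hit.

['0e']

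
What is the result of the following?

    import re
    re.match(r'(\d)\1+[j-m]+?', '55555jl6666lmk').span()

With `match`, the pattern is implicitly anchored at the beginning.
The match spans [0:6] → '55555j'.

(0, 6)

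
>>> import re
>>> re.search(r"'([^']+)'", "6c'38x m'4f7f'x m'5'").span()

The match spans [2:9] → "'38x m'".

(2, 9)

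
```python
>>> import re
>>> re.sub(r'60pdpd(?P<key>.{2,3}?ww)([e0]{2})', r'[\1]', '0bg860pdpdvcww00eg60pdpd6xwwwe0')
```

'0bg8[vcww]eg[6xwww]'

The pattern matches the literal '60p', then the literal 'dpd'; then 2 to 3 of any character (lazy), then the literal 'ww' (captured as 'key'); then exactly 2 of one of [e0] (captured).
Matches: at [4:16] → '60pdpdvcww00'; at [18:31] → '60pdpd6xwwwe0'.
The replacement refers to a captured group, so each match is rewritten using its own captured text.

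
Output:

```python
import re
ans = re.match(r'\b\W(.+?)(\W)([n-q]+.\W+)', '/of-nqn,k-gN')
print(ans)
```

None

Pattern: a word boundary (`\b`, zero-width); then a non-word character; then one or more of any character (lazy) (captured); then a non-word character (captured); then one or more of a character in [n-q], then any character, then one or more of a non-word character (captured).
`re.match` only tries the pattern at the start of the string.
Here the string doesn't start with a match, so the call returns None.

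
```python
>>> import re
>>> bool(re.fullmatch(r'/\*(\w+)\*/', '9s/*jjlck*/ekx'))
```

False

`re.fullmatch` requires the pattern to consume the entire string.
Here the pattern can't cover the whole string, so the call returns None, and `bool(None)` is False.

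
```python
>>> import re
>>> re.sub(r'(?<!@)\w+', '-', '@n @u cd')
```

'@n @u -'

The negative lookahead/lookbehind blocks any match where the forbidden context is present.
`sub` substitutes '-' at each match site.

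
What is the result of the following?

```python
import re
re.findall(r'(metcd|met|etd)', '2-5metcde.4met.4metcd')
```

The regex engine tests alternatives in the order written; an earlier branch that matches wins even if a later one would match more.
`findall` collects group 1 from each match (3 total).

['metcd', 'met', 'metcd']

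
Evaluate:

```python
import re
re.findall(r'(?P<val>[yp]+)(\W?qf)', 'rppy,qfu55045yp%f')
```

Pattern: one or more of one of [yp] (captured as 'val'); then optionally a non-word character, then the literal 'qf' (captured).
Walking the string: at [1:7] match 'ppy,qf', groups = ('ppy', ',qf').
`findall` packs the 2 group values into a tuple for every match.

[('ppy', ',qf')]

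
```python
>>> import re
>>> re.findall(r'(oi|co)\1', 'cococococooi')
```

['co', 'co']

`\1` has to match the exact text group 1 already captured.
With a single group, `findall` returns only what that group captured — 2 items.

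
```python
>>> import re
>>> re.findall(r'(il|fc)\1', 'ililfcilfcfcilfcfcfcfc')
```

['il', 'fc', 'fc', 'fc']

A backreference is literal: `\1` must see the identical characters the first group matched.
Walking the string: at [0:4] match 'ilil', group 1 = 'il'; at [8:12] match 'fcfc', group 1 = 'fc'; at [14:18] match 'fcfc', group 1 = 'fc'; at [18:22] match 'fcfc', group 1 = 'fc'.
With a single group, `findall` returns only what that group captured — 4 items.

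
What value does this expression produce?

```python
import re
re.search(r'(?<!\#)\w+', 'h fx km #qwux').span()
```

The negative lookahead/lookbehind blocks any match where the forbidden context is present.
The match spans [0:1] → 'h'.

(0, 1)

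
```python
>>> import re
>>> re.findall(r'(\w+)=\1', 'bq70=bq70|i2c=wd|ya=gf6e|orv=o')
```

['bq70']

After group 1 captures some text, `\1` only succeeds where that same text appears again.
Matches: at [0:9] match 'bq70=bq70', group 1 = 'bq70'.
Because there's exactly one group, `findall` drops the full match and keeps group 1 from the one hit.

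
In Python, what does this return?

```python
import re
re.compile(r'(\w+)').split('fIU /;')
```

This matches one or more of a word character (captured).
Matches to split on: at [0:3] → 'fIU'.
The group in the pattern means `split` returns the separators' captures alongside the pieces.

['', 'fIU', ' /;']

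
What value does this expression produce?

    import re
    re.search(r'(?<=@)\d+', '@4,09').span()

(1, 2)

The positive lookaround only admits positions where the adjacent text matches; those characters stay outside the span.
The match spans [1:2] → '4'.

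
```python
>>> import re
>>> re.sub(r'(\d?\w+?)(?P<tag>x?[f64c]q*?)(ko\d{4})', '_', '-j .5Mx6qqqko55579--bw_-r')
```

'-j ._9--bw_-r'

The pattern matches optionally a digit, then one or more of a word character (lazy) (captured); then optionally the literal 'x', then one of [f64c], then zero or more of a literal 'q' (lazy) (captured as 'tag'); then the literal 'ko', then exactly 4 of a digit (captured).
Matches: at [4:17] → '5Mx6qqqko5557'.
Each match is replaced by '_'.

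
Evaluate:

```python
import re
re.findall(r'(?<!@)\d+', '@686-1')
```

['86', '1']

A negative assertion filters positions out without eating any characters.
Matches: at [2:4] → '86'; at [5:6] → '1'.
Since nothing is captured, `findall` lists the 2 matched substrings directly.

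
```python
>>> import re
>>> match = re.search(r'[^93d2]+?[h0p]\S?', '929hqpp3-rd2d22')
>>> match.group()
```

'hqpp'

This matches one or more of any character except [93d2] (lazy); then one of [h0p], then optionally a non-whitespace character.
With the lazy modifier that quantifier settles for the fewest repetitions that let the rest of the pattern succeed (the atoms after it are unaffected and can still be greedy).
`re.search` scans for the first position where the pattern succeeds.
The match spans [3:7] → 'hqpp'.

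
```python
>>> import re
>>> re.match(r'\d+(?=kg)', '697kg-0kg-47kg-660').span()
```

The `(?=…)`/`(?<=…)` assertion just peeks at neighbouring text; it doesn't advance the match position.
`match` is anchored at position 0; if the pattern doesn't fit there, it returns None.
The match spans [0:3] → '697'.

(0, 3)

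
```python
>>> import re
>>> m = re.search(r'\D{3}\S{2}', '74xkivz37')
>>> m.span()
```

(2, 7)

The pattern matches exactly 3 of a non-digit; then exactly 2 of a non-whitespace character.
`search` walks the string left to right and returns the first match it finds.
The match spans [2:7] → 'xkivz'.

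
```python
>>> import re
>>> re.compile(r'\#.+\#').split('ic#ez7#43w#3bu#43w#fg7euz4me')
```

['ic', 'fg7euz4me']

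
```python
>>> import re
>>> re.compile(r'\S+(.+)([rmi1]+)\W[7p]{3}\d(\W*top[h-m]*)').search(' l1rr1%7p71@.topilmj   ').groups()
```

('r', '1', '@.topilmj')

The pattern matches one or more of a non-whitespace character; then one or more of any character (captured); then one or more of one of [rmi1] (captured); then a non-word character, then exactly 3 of one of [7p], then a digit; then zero or more of a non-word character, then the literal 'top', then zero or more of a character in [h-m] (captured).
`search` walks the string left to right and returns the first match it finds.
The match spans [1:20] → 'l1rr1%7p71@.topilmj'.
Captured: group 1 = 'r', group 2 = '1', group 3 = '@.topilmj'.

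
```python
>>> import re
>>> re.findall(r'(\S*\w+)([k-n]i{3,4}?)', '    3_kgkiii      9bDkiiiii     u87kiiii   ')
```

This matches zero or more of a non-whitespace character, then one or more of a word character (captured); then a character in [k-n], then 3 to 4 of a literal 'i' (lazy) (captured).
The `?` after the quantifier makes it lazy — it takes as little as possible before letting the rest of the pattern try.
Scanning left to right: at [4:12] match '3_kgkiii', groups = ('3_kg', 'kiii'); at [18:25] match '9bDkiii', groups = ('9bD', 'kiii'); at [32:39] match 'u87kiii', groups = ('u87', 'kiii').
2 groups means each result is a tuple of 2 captured strings — 3 here.

[('3_kg', 'kiii'), ('9bD', 'kiii'), ('u87', 'kiii')]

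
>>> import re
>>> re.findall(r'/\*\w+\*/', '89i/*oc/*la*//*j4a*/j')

['/*la*/', '/*j4a*/']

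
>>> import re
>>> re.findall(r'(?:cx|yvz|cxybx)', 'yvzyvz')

Since nothing is captured, `findall` lists the 2 matched substrings directly.

['yvz', 'yvz']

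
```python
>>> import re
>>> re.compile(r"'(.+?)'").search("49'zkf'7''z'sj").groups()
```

A `+?`/`*?`/`{m,n}?` starts at its minimum and grows only as far as needed for what follows to match.
`search` walks the string left to right and returns the first match it finds.
The match spans [2:7] → "'zkf'".
Captured: group 1 = 'zkf'.

('zkf',)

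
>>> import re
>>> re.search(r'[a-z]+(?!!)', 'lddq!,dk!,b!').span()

(0, 3)

A negative assertion filters positions out without eating any characters.
The match spans [0:3] → 'ldd'.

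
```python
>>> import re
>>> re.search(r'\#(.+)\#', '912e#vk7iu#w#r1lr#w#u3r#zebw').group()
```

'#vk7iu#w#r1lr#w#u3r#'

The match spans [4:24] → '#vk7iu#w#r1lr#w#u3r#'.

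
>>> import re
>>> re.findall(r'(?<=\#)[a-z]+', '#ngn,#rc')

Lookahead/lookbehind check context without consuming it, so the matched span excludes the asserted characters.
`findall` yields the raw match text (2 of them) because the pattern has no groups.

['ngn', 'rc']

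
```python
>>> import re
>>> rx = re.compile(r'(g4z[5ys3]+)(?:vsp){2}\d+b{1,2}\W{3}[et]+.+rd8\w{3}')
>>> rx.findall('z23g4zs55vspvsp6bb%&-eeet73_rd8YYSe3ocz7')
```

['g4zs55']

This matches the literal 'g4z', then one or more of one of [5ys3] (captured); then the literal 'vsp' repeated 2 times, then one or more of a digit, then 1 to 2 of a literal 'b'; then exactly 3 of a non-word character, then one or more of one of [et], then one or more of any character; then the literal 'rd8', then exactly 3 of a word character.
Scanning left to right: at [3:34] match 'g4zs55vspvsp6bb%&-eeet73_rd8YYS', group 1 = 'g4zs55'.
`findall` collects group 1 from the one match (1 total).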